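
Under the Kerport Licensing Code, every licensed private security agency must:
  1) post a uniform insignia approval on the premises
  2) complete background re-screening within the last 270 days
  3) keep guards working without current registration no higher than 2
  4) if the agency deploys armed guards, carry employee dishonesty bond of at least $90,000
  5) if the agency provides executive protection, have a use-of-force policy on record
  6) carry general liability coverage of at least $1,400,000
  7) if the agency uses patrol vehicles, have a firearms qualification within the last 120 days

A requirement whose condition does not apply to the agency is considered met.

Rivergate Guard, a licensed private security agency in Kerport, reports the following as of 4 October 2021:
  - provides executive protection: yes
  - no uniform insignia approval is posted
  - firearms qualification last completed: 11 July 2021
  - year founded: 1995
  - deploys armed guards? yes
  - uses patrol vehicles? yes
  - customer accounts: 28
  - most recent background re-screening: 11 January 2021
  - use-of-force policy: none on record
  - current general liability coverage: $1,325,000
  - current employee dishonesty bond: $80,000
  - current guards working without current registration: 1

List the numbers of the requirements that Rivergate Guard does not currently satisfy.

1, 4, 5, 6

1. uniform insignia approval absent → not met
2. background re-screening 266 days ago vs limit 270 → met
3. guards working without current registration 1 ≤ 2 → met
4. condition 'deploys armed guards' holds; employee dishonesty bond $80,000 < $90,000 → not met
5. condition 'provides executive protection' holds; use-of-force policy absent → not met
6. general liability coverage $1,325,000 < $1,400,000 → not met
7. condition 'uses patrol vehicles' holds; firearms qualification 85 days ago vs limit 120 → met
Not met: 1, 4, 5, 6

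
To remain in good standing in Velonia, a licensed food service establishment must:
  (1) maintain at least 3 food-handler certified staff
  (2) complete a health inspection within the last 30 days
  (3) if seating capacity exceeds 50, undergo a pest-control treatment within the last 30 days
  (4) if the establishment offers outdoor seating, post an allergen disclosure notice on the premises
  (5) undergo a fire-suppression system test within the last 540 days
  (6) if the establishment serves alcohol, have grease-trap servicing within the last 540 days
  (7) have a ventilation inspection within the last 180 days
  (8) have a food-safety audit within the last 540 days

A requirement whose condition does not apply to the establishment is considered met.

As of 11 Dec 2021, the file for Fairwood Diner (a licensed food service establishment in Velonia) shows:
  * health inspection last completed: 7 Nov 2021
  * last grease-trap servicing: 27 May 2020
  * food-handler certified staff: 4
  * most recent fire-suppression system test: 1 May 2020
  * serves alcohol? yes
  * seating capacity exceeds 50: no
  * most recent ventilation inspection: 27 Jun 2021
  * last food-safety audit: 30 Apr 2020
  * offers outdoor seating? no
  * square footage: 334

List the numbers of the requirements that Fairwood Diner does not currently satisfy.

2, 5, 6, 8

1. food-handler certified staff 4 ≥ 3 → met
2. health inspection 34 days ago vs limit 30 → not met
3. condition 'seating capacity exceeds 50' does not hold → requirement n/a → met
4. condition 'offers outdoor seating' does not hold → requirement n/a → met
5. fire-suppression system test 589 days ago vs limit 540 → not met
6. condition 'serves alcohol' holds; grease-trap servicing 563 days ago vs limit 540 → not met
7. ventilation inspection 167 days ago vs limit 180 → met
8. food-safety audit 590 days ago vs limit 540 → not met
Not met: 2, 5, 6, 8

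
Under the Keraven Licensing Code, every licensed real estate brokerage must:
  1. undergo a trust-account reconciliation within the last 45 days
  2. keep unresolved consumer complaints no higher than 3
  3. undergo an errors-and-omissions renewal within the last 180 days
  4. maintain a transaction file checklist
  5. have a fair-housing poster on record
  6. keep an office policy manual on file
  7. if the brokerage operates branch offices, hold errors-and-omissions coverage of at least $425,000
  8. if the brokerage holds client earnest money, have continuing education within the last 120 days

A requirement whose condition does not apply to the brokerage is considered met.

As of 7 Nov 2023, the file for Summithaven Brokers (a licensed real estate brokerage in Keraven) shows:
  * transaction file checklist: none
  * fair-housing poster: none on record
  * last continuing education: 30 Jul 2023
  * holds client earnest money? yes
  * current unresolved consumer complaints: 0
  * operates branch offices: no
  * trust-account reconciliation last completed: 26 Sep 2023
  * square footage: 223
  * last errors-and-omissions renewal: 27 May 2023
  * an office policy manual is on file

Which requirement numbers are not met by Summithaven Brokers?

4, 5

1. trust-account reconciliation 42 days ago vs limit 45 → met
2. unresolved consumer complaints 0 ≤ 3 → met
3. errors-and-omissions renewal 164 days ago vs limit 180 → met
4. transaction file checklist absent → not met
5. fair-housing poster absent → not met
6. office policy manual present → met
7. condition 'operates branch offices' does not hold → requirement n/a → met
8. condition 'holds client earnest money' holds; continuing education 100 days ago vs limit 120 → met
Not met: 4, 5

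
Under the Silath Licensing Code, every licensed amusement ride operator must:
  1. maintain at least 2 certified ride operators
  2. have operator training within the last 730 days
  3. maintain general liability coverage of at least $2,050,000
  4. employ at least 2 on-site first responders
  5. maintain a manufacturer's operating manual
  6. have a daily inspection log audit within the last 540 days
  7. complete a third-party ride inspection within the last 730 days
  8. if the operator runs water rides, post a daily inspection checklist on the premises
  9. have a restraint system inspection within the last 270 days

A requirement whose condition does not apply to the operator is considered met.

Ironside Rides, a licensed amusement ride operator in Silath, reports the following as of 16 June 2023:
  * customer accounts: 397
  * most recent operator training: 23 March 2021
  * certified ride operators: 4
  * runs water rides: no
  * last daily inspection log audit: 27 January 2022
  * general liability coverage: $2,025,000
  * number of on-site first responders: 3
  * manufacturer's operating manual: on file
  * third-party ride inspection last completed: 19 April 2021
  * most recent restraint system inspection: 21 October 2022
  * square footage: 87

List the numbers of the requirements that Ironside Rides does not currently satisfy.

1. certified ride operators 4 ≥ 2 → met
2. operator training 815 days ago vs limit 730 → not met
3. general liability coverage $2,025,000 < $2,050,000 → not met
4. on-site first responders 3 ≥ 2 → met
5. manufacturer's operating manual present → met
6. daily inspection log audit 505 days ago vs limit 540 → met
7. third-party ride inspection 788 days ago vs limit 730 → not met
8. condition 'runs water rides' does not hold → requirement n/a → met
9. restraint system inspection 238 days ago vs limit 270 → met
Not met: 2, 3, 7

2, 3, 7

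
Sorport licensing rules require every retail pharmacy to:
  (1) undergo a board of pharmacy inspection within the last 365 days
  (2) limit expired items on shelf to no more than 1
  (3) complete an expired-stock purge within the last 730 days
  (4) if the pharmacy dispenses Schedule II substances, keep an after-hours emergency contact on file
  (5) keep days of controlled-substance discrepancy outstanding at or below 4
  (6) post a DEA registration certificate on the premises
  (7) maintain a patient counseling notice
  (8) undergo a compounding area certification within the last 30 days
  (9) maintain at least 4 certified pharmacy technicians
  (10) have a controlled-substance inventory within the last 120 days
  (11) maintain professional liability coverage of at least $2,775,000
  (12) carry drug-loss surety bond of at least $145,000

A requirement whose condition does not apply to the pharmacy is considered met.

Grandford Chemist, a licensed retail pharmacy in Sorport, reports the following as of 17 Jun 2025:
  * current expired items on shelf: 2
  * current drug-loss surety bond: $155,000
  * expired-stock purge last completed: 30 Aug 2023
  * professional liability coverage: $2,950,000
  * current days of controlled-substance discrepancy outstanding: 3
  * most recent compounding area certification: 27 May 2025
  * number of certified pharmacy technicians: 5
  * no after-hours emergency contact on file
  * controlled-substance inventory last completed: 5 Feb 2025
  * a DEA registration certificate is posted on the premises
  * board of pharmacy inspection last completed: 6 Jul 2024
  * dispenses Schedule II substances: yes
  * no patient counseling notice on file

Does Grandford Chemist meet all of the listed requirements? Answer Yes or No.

1. board of pharmacy inspection 346 days ago vs limit 365 → met
2. expired items on shelf 2 > 1 → not met
3. expired-stock purge 657 days ago vs limit 730 → met
4. condition 'dispenses Schedule II substances' holds; after-hours emergency contact absent → not met
5. days of controlled-substance discrepancy outstanding 3 ≤ 4 → met
6. DEA registration certificate present → met
7. patient counseling notice absent → not met
8. compounding area certification 21 days ago vs limit 30 → met
9. certified pharmacy technicians 5 ≥ 4 → met
10. controlled-substance inventory 132 days ago vs limit 120 → not met
11. professional liability coverage $2,950,000 ≥ $2,775,000 → met
12. drug-loss surety bond $155,000 ≥ $145,000 → met
Not met: 2, 4, 7, 10

No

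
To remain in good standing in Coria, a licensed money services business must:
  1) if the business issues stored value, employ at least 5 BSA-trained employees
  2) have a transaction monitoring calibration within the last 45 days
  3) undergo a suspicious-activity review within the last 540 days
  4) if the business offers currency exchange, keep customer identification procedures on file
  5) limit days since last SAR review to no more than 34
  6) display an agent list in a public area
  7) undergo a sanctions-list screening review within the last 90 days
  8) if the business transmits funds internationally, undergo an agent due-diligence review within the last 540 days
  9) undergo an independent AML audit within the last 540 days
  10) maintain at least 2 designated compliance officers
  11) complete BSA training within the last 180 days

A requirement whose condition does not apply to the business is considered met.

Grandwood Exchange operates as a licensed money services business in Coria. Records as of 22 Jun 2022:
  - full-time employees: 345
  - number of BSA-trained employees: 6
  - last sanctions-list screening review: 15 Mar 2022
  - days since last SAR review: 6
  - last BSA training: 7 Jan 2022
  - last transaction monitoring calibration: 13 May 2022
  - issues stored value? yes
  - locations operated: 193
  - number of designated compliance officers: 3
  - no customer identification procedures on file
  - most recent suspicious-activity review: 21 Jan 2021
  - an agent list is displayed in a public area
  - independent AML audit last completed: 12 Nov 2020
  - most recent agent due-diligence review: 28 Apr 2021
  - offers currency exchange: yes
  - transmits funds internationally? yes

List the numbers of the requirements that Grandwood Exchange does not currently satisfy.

4, 7, 9

1. condition 'issues stored value' holds; BSA-trained employees 6 ≥ 5 → met
2. transaction monitoring calibration 40 days ago vs limit 45 → met
3. suspicious-activity review 517 days ago vs limit 540 → met
4. condition 'offers currency exchange' holds; customer identification procedures absent → not met
5. days since last SAR review 6 ≤ 34 → met
6. agent list present → met
7. sanctions-list screening review 99 days ago vs limit 90 → not met
8. condition 'transmits funds internationally' holds; agent due-diligence review 420 days ago vs limit 540 → met
9. independent AML audit 587 days ago vs limit 540 → not met
10. designated compliance officers 3 ≥ 2 → met
11. BSA training 166 days ago vs limit 180 → met
Not met: 4, 7, 9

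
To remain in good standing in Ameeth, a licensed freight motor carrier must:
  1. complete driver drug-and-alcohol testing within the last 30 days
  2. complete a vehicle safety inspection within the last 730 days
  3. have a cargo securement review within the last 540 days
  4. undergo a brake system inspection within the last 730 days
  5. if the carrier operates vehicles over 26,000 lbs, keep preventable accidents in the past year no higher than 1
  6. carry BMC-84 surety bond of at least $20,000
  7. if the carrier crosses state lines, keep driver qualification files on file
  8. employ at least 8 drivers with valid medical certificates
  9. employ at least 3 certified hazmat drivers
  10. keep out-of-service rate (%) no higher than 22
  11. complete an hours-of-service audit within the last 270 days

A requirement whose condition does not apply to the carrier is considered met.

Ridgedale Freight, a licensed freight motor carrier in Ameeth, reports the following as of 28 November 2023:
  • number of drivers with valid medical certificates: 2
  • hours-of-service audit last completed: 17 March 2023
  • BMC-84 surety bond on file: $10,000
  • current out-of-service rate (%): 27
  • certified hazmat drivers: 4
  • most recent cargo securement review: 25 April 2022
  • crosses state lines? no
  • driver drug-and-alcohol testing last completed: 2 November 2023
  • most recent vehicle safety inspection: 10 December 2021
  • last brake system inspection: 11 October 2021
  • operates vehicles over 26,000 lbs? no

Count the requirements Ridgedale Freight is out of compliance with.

1. driver drug-and-alcohol testing 26 days ago vs limit 30 → met
2. vehicle safety inspection 718 days ago vs limit 730 → met
3. cargo securement review 582 days ago vs limit 540 → not met
4. brake system inspection 778 days ago vs limit 730 → not met
5. condition 'operates vehicles over 26,000 lbs' does not hold → requirement n/a → met
6. BMC-84 surety bond $10,000 < $20,000 → not met
7. condition 'crosses state lines' does not hold → requirement n/a → met
8. drivers with valid medical certificates 2 < 8 → not met
9. certified hazmat drivers 4 ≥ 3 → met
10. out-of-service rate (%) 27 > 22 → not met
11. hours-of-service audit 256 days ago vs limit 270 → met
Not met: 5 of 11

5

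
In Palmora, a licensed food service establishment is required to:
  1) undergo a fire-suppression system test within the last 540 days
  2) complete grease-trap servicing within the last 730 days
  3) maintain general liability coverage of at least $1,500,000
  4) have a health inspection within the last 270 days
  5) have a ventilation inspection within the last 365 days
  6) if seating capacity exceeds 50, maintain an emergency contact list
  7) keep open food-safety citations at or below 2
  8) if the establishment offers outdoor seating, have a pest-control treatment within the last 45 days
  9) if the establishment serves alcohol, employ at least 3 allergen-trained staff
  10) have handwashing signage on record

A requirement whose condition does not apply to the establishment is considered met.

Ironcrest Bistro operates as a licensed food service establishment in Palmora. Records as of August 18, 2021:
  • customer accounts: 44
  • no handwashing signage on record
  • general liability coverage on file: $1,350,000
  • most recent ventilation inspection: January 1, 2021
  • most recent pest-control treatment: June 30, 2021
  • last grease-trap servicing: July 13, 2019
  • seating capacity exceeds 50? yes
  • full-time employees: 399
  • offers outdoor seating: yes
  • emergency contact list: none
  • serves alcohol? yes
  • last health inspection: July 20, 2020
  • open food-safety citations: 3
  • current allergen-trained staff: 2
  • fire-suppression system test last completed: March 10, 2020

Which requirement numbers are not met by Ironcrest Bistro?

1. fire-suppression system test 526 days ago vs limit 540 → met
2. grease-trap servicing 767 days ago vs limit 730 → not met
3. general liability coverage $1,350,000 < $1,500,000 → not met
4. health inspection 394 days ago vs limit 270 → not met
5. ventilation inspection 229 days ago vs limit 365 → met
6. condition 'seating capacity exceeds 50' holds; emergency contact list absent → not met
7. open food-safety citations 3 > 2 → not met
8. condition 'offers outdoor seating' holds; pest-control treatment 49 days ago vs limit 45 → not met
9. condition 'serves alcohol' holds; allergen-trained staff 2 < 3 → not met
10. handwashing signage absent → not met
Not met: 2, 3, 4, 6, 7, 8, 9, 10

2, 3, 4, 6, 7, 8, 9, 10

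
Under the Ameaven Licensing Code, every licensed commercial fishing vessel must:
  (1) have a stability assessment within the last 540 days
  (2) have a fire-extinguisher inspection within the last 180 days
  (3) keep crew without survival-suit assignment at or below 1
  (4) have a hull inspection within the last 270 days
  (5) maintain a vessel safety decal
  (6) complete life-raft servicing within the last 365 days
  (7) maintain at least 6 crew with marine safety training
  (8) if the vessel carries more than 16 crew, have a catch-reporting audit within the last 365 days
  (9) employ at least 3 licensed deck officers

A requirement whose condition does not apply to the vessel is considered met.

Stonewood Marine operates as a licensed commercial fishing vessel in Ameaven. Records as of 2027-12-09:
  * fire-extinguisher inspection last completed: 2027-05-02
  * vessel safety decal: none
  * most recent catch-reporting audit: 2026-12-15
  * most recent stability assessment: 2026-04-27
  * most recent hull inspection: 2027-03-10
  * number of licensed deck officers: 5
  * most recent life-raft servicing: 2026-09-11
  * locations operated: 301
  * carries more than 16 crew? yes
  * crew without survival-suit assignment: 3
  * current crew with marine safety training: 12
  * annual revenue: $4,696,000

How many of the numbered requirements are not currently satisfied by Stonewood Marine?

1. stability assessment 591 days ago vs limit 540 → not met
2. fire-extinguisher inspection 221 days ago vs limit 180 → not met
3. crew without survival-suit assignment 3 > 1 → not met
4. hull inspection 274 days ago vs limit 270 → not met
5. vessel safety decal absent → not met
6. life-raft servicing 454 days ago vs limit 365 → not met
7. crew with marine safety training 12 ≥ 6 → met
8. condition 'carries more than 16 crew' holds; catch-reporting audit 359 days ago vs limit 365 → met
9. licensed deck officers 5 ≥ 3 → met
Not met: 6 of 9

6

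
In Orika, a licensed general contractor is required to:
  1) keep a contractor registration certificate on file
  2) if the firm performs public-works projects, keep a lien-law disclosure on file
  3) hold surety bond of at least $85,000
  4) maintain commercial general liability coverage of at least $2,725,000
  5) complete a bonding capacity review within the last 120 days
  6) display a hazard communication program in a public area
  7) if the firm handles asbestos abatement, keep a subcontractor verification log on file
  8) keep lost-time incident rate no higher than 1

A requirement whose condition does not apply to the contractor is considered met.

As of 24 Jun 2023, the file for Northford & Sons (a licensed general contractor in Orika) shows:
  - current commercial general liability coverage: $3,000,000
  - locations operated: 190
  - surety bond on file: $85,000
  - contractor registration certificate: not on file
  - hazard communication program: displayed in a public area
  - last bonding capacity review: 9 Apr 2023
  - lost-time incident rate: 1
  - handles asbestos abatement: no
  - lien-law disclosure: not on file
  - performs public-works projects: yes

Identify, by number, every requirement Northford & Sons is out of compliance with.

1. contractor registration certificate absent → not met
2. condition 'performs public-works projects' holds; lien-law disclosure absent → not met
3. surety bond $85,000 ≥ $85,000 → met
4. commercial general liability coverage $3,000,000 ≥ $2,725,000 → met
5. bonding capacity review 76 days ago vs limit 120 → met
6. hazard communication program present → met
7. condition 'handles asbestos abatement' does not hold → requirement n/a → met
8. lost-time incident rate 1 ≤ 1 → met
Not met: 1, 2

1, 2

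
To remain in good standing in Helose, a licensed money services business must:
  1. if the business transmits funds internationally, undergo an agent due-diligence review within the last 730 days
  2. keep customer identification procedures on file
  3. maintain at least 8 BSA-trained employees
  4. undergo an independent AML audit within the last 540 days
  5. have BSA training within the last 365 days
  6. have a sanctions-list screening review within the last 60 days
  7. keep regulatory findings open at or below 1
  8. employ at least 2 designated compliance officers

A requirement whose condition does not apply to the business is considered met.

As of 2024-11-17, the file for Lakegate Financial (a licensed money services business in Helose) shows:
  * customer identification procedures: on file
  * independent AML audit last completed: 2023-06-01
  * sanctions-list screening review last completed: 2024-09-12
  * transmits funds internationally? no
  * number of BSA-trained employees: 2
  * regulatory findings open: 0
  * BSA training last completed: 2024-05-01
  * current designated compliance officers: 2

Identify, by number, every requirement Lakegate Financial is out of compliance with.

3, 6

1. condition 'transmits funds internationally' does not hold → requirement n/a → met
2. customer identification procedures present → met
3. BSA-trained employees 2 < 8 → not met
4. independent AML audit 535 days ago vs limit 540 → met
5. BSA training 200 days ago vs limit 365 → met
6. sanctions-list screening review 66 days ago vs limit 60 → not met
7. regulatory findings open 0 ≤ 1 → met
8. designated compliance officers 2 ≥ 2 → met
Not met: 3, 6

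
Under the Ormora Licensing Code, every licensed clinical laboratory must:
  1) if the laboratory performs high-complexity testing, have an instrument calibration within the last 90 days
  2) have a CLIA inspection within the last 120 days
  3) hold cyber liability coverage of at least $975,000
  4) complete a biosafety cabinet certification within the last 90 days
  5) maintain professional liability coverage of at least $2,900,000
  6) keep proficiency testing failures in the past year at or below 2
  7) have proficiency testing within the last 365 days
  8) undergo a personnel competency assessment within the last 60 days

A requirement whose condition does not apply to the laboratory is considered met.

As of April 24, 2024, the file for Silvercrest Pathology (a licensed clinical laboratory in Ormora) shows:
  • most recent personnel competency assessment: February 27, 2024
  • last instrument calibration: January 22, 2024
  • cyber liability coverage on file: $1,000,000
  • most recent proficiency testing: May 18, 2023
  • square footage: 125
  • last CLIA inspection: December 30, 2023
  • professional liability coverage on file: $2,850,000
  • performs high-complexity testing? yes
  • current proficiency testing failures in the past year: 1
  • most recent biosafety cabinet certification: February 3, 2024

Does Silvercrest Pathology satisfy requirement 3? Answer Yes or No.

Yes

3. cyber liability coverage $1,000,000 ≥ $975,000 → met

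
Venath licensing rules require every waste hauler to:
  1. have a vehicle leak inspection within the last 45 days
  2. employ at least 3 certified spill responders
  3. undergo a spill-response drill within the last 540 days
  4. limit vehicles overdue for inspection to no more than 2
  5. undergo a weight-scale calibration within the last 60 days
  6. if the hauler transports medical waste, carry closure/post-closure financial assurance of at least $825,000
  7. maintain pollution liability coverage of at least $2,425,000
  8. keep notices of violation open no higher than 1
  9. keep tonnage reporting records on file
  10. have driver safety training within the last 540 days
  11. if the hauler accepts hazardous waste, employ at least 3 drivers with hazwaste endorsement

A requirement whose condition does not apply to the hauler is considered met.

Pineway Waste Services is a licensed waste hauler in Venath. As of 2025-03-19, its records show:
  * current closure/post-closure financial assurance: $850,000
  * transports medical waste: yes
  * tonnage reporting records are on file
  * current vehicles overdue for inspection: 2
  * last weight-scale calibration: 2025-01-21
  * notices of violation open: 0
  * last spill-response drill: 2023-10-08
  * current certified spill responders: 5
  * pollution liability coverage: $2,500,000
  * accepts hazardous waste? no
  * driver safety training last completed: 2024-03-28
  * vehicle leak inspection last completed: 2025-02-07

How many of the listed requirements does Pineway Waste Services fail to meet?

0

1. vehicle leak inspection 40 days ago vs limit 45 → met
2. certified spill responders 5 ≥ 3 → met
3. spill-response drill 528 days ago vs limit 540 → met
4. vehicles overdue for inspection 2 ≤ 2 → met
5. weight-scale calibration 57 days ago vs limit 60 → met
6. condition 'transports medical waste' holds; closure/post-closure financial assurance $850,000 ≥ $825,000 → met
7. pollution liability coverage $2,500,000 ≥ $2,425,000 → met
8. notices of violation open 0 ≤ 1 → met
9. tonnage reporting records present → met
10. driver safety training 356 days ago vs limit 540 → met
11. condition 'accepts hazardous waste' does not hold → requirement n/a → met
Not met: 0 of 11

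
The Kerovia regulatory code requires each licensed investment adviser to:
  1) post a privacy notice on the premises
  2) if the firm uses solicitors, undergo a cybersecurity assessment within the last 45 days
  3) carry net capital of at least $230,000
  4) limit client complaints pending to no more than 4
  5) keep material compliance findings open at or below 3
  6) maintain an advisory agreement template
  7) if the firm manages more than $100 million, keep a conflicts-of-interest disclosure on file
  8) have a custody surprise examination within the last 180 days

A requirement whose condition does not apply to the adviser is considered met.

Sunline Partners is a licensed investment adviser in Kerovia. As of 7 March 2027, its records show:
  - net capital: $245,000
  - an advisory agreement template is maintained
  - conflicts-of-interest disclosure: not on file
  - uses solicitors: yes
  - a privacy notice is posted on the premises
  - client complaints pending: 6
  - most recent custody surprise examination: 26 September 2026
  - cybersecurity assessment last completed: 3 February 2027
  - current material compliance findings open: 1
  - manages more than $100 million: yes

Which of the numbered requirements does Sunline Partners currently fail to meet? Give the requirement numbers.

1. privacy notice present → met
2. condition 'uses solicitors' holds; cybersecurity assessment 32 days ago vs limit 45 → met
3. net capital $245,000 ≥ $230,000 → met
4. client complaints pending 6 > 4 → not met
5. material compliance findings open 1 ≤ 3 → met
6. advisory agreement template present → met
7. condition 'manages more than $100 million' holds; conflicts-of-interest disclosure absent → not met
8. custody surprise examination 162 days ago vs limit 180 → met
Not met: 4, 7

4, 7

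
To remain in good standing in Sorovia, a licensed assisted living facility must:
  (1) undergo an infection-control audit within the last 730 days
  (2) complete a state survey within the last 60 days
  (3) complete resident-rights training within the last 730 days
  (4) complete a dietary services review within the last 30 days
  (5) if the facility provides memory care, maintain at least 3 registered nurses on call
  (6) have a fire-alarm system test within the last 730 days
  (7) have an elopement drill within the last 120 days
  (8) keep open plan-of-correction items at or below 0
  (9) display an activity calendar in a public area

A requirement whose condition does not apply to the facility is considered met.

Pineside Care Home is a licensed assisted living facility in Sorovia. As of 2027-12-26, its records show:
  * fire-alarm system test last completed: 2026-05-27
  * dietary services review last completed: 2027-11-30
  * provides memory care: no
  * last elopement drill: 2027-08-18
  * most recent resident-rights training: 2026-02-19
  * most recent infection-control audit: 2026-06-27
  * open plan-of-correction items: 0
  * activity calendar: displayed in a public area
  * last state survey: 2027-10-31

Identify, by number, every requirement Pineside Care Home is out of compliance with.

1. infection-control audit 547 days ago vs limit 730 → met
2. state survey 56 days ago vs limit 60 → met
3. resident-rights training 675 days ago vs limit 730 → met
4. dietary services review 26 days ago vs limit 30 → met
5. condition 'provides memory care' does not hold → requirement n/a → met
6. fire-alarm system test 578 days ago vs limit 730 → met
7. elopement drill 130 days ago vs limit 120 → not met
8. open plan-of-correction items 0 ≤ 0 → met
9. activity calendar present → met
Not met: 7

7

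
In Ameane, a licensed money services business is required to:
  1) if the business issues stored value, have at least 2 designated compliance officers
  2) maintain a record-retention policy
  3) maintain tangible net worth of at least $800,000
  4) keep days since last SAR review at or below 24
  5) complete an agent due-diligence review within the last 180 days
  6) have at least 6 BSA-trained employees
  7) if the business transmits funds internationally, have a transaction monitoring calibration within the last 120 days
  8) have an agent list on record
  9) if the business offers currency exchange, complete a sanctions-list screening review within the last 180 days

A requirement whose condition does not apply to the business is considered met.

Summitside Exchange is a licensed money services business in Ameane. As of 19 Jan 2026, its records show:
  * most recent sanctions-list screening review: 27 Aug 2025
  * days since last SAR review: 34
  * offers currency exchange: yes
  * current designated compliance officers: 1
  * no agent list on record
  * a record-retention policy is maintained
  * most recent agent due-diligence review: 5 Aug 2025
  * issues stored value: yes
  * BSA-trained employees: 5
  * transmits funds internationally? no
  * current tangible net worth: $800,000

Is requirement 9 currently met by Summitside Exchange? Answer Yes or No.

9. condition 'offers currency exchange' holds; sanctions-list screening review 145 days ago vs limit 180 → met

Yes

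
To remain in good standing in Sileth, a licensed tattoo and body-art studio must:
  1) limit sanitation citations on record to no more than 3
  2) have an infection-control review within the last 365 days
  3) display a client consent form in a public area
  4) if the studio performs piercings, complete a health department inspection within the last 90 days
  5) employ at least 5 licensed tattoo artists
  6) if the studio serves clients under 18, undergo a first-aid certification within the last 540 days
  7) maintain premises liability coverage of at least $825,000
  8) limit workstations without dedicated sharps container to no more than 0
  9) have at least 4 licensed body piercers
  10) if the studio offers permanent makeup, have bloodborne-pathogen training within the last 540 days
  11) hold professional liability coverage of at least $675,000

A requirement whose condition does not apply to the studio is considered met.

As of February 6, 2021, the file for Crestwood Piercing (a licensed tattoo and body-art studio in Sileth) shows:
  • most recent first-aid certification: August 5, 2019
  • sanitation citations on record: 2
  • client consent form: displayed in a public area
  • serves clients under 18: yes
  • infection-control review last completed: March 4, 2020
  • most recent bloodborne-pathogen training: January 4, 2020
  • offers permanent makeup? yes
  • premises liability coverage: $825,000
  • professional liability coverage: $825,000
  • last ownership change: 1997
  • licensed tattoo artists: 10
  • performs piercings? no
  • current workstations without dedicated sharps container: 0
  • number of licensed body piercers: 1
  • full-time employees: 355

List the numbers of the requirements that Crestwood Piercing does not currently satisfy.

1. sanitation citations on record 2 ≤ 3 → met
2. infection-control review 339 days ago vs limit 365 → met
3. client consent form present → met
4. condition 'performs piercings' does not hold → requirement n/a → met
5. licensed tattoo artists 10 ≥ 5 → met
6. condition 'serves clients under 18' holds; first-aid certification 551 days ago vs limit 540 → not met
7. premises liability coverage $825,000 ≥ $825,000 → met
8. workstations without dedicated sharps container 0 ≤ 0 → met
9. licensed body piercers 1 < 4 → not met
10. condition 'offers permanent makeup' holds; bloodborne-pathogen training 399 days ago vs limit 540 → met
11. professional liability coverage $825,000 ≥ $675,000 → met
Not met: 6, 9

6, 9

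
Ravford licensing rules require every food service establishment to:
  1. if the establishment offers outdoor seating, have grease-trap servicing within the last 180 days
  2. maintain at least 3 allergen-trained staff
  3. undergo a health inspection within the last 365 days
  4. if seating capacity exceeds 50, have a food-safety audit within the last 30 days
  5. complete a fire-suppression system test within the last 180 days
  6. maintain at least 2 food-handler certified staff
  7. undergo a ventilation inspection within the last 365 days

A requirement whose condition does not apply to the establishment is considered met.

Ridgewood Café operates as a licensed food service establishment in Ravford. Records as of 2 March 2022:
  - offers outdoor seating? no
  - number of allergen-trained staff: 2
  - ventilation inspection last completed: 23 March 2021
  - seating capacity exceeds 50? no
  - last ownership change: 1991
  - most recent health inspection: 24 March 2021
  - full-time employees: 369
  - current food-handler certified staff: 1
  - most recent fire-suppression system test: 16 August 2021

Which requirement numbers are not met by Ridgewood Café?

2, 5, 6

1. condition 'offers outdoor seating' does not hold → requirement n/a → met
2. allergen-trained staff 2 < 3 → not met
3. health inspection 343 days ago vs limit 365 → met
4. condition 'seating capacity exceeds 50' does not hold → requirement n/a → met
5. fire-suppression system test 198 days ago vs limit 180 → not met
6. food-handler certified staff 1 < 2 → not met
7. ventilation inspection 344 days ago vs limit 365 → met
Not met: 2, 5, 6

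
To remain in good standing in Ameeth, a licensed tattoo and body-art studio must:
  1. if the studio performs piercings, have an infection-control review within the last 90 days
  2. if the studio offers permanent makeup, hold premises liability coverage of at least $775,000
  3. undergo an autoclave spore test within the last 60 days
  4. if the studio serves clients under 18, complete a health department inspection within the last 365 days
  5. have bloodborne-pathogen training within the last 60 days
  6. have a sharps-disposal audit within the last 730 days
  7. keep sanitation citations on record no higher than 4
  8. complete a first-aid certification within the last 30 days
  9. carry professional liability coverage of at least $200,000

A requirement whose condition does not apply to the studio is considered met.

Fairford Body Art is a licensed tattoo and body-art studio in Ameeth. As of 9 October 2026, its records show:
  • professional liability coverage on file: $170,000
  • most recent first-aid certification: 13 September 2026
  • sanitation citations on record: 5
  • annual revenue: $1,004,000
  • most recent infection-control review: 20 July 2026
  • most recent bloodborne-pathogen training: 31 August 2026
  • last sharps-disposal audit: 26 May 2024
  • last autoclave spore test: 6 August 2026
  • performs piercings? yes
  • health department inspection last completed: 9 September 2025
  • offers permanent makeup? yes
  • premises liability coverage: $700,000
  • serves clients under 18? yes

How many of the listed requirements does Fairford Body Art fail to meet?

6

1. condition 'performs piercings' holds; infection-control review 81 days ago vs limit 90 → met
2. condition 'offers permanent makeup' holds; premises liability coverage $700,000 < $775,000 → not met
3. autoclave spore test 64 days ago vs limit 60 → not met
4. condition 'serves clients under 18' holds; health department inspection 395 days ago vs limit 365 → not met
5. bloodborne-pathogen training 39 days ago vs limit 60 → met
6. sharps-disposal audit 866 days ago vs limit 730 → not met
7. sanitation citations on record 5 > 4 → not met
8. first-aid certification 26 days ago vs limit 30 → met
9. professional liability coverage $170,000 < $200,000 → not met
Not met: 6 of 9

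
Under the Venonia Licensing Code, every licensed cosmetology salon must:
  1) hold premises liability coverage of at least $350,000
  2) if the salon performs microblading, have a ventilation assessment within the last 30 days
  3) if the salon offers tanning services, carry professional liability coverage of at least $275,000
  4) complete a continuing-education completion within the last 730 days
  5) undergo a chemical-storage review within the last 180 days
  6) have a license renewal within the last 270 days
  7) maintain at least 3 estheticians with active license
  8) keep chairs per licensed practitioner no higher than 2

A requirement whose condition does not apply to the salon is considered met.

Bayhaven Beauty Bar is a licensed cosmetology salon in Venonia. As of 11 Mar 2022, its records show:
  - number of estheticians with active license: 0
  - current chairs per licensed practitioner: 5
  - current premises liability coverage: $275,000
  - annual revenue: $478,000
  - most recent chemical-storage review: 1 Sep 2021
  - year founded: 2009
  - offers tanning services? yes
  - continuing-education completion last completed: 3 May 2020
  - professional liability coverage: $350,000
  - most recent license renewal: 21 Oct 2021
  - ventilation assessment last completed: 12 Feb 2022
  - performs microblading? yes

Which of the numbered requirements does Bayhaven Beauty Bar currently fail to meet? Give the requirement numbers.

1, 5, 7, 8

1. premises liability coverage $275,000 < $350,000 → not met
2. condition 'performs microblading' holds; ventilation assessment 27 days ago vs limit 30 → met
3. condition 'offers tanning services' holds; professional liability coverage $350,000 ≥ $275,000 → met
4. continuing-education completion 677 days ago vs limit 730 → met
5. chemical-storage review 191 days ago vs limit 180 → not met
6. license renewal 141 days ago vs limit 270 → met
7. estheticians with active license 0 < 3 → not met
8. chairs per licensed practitioner 5 > 2 → not met
Not met: 1, 5, 7, 8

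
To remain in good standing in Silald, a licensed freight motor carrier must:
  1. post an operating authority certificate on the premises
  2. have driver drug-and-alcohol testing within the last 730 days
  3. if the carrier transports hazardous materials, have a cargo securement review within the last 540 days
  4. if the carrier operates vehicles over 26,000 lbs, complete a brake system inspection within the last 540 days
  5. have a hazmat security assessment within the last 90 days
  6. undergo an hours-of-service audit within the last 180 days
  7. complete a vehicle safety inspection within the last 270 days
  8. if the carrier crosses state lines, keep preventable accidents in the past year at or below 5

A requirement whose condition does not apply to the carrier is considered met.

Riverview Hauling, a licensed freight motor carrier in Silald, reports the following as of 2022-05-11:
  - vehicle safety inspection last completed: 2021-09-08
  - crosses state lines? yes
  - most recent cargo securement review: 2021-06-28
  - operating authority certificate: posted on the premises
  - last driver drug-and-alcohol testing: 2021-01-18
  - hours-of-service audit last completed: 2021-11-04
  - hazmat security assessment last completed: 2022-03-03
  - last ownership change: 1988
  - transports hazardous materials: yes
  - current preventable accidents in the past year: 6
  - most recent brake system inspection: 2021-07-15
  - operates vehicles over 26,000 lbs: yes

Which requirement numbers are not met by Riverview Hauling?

6, 8

1. operating authority certificate present → met
2. driver drug-and-alcohol testing 478 days ago vs limit 730 → met
3. condition 'transports hazardous materials' holds; cargo securement review 317 days ago vs limit 540 → met
4. condition 'operates vehicles over 26,000 lbs' holds; brake system inspection 300 days ago vs limit 540 → met
5. hazmat security assessment 69 days ago vs limit 90 → met
6. hours-of-service audit 188 days ago vs limit 180 → not met
7. vehicle safety inspection 245 days ago vs limit 270 → met
8. condition 'crosses state lines' holds; preventable accidents in the past year 6 > 5 → not met
Not met: 6, 8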